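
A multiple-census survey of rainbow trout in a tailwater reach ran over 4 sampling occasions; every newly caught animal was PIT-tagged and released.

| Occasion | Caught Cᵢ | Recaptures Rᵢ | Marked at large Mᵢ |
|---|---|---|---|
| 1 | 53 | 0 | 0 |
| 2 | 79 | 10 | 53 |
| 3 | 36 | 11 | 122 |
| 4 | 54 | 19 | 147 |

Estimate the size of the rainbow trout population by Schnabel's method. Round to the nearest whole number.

N ≈ 413

Σ MᵢCᵢ = 0·53 + 53·79 + 122·36 + 147·54 = 0 + 4187 + 4392 + 7938 = 16517
Σ Rᵢ = 0 + 10 + 11 + 19 = 40
N̂ = 16517 / 40 ≈ 412.9 → 413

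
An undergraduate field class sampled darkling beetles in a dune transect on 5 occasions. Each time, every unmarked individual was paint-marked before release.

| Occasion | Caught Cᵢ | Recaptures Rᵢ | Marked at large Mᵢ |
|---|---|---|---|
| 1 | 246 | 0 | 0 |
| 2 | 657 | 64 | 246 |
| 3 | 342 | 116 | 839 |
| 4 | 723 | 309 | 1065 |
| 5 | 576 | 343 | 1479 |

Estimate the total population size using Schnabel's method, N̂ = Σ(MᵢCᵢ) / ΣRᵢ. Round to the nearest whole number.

N ≈ 2489

Σ MᵢCᵢ = 0·246 + 246·657 + 839·342 + 1065·723 + 1479·576 = 0 + 161622 + 286938 + 769995 + 851904 = 2070459
Σ Rᵢ = 0 + 64 + 116 + 309 + 343 = 832
N̂ = 2070459 / 832 ≈ 2488.5 → 2489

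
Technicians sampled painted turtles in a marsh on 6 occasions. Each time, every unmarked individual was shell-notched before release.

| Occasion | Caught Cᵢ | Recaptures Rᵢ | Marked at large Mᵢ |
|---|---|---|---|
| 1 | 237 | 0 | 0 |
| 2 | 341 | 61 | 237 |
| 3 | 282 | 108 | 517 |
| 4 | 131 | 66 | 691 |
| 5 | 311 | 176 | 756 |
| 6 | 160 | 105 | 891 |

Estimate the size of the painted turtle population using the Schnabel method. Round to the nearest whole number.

Σ MᵢCᵢ = 0·237 + 237·341 + 517·282 + 691·131 + 756·311 + 891·160 = 0 + 80817 + 145794 + 90521 + 235116 + 142560 = 694808
Σ Rᵢ = 0 + 61 + 108 + 66 + 176 + 105 = 516
N̂ = 694808 / 516 ≈ 1346.5 → 1347

N ≈ 1347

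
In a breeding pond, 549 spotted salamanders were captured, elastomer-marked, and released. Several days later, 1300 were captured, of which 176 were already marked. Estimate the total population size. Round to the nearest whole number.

N ≈ 4055

N = (549 × 1300) / 176 = 713700 / 176 ≈ 4055.1 → 4055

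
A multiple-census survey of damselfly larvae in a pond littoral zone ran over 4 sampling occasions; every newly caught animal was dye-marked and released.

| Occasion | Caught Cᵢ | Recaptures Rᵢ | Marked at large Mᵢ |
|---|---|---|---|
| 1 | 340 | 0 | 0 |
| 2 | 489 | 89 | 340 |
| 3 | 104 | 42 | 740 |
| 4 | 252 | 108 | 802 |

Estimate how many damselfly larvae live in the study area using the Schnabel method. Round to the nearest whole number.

Σ MᵢCᵢ = 0·340 + 340·489 + 740·104 + 802·252 = 0 + 166260 + 76960 + 202104 = 445324
Σ Rᵢ = 0 + 89 + 42 + 108 = 239
N̂ = 445324 / 239 ≈ 1863.3 → 1863

N ≈ 1863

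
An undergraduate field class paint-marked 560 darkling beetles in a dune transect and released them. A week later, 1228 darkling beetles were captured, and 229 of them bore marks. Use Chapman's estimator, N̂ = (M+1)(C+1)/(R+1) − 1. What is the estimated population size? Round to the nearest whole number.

N̂ = (560+1)(1228+1)/(229+1) − 1 = 561·1229/230 − 1
= 689469/230 − 1 ≈ 2997.7 − 1 ≈ 2996.7 → 2997

N ≈ 2997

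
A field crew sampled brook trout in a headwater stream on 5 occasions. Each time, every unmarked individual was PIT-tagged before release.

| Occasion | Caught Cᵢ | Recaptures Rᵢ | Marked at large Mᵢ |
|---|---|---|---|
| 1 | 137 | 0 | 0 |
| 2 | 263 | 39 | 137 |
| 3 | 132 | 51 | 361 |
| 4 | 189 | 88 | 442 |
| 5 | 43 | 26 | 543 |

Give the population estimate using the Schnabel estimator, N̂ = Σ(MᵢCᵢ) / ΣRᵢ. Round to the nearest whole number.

N ≈ 934

Σ MᵢCᵢ = 0·137 + 137·263 + 361·132 + 442·189 + 543·43 = 0 + 36031 + 47652 + 83538 + 23349 = 190570
Σ Rᵢ = 0 + 39 + 51 + 88 + 26 = 204
N̂ = 190570 / 204 ≈ 934.2 → 934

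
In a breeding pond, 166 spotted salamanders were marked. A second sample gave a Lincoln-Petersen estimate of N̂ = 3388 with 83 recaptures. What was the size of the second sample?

From N = M·C/R: C = N·R / M = 3388·83 / 166 = 281204 / 166 = 1694.

C = 1694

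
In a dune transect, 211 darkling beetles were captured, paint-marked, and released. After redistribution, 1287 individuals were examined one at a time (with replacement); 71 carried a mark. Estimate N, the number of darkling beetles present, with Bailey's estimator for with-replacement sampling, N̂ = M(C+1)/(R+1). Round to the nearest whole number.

N ≈ 3775

N̂ = 211·(1287+1)/(71+1) = 211·1288/72 = 271768/72 ≈ 3774.6 → 3775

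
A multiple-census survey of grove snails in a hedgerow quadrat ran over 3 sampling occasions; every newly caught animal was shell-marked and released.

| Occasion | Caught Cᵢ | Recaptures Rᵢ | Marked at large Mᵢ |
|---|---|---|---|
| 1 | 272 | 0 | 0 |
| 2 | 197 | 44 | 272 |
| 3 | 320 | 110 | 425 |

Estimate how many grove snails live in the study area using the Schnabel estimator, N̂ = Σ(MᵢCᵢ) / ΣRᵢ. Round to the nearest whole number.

N ≈ 1231

Σ MᵢCᵢ = 0·272 + 272·197 + 425·320 = 0 + 53584 + 136000 = 189584
Σ Rᵢ = 0 + 44 + 110 = 154
N̂ = 189584 / 154 ≈ 1231.1 → 1231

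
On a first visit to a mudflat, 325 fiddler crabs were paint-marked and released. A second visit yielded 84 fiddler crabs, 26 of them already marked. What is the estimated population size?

N = (325 × 84) / 26 = 27300 / 26 = 1050

N = 1050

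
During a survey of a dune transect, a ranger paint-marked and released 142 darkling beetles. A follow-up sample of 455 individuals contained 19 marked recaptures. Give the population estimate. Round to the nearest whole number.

N = (142 × 455) / 19 = 64610 / 19 ≈ 3400.5 → 3401

N ≈ 3401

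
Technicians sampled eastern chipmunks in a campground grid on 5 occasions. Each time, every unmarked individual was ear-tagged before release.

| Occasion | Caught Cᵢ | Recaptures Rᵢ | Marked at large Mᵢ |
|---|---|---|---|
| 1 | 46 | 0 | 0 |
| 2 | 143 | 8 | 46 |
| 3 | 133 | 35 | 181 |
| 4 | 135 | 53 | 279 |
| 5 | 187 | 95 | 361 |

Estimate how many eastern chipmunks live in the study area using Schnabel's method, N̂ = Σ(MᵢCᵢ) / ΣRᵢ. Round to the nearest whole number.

N ≈ 711

Σ MᵢCᵢ = 0·46 + 46·143 + 181·133 + 279·135 + 361·187 = 0 + 6578 + 24073 + 37665 + 67507 = 135823
Σ Rᵢ = 0 + 8 + 35 + 53 + 95 = 191
N̂ = 135823 / 191 ≈ 711.1 → 711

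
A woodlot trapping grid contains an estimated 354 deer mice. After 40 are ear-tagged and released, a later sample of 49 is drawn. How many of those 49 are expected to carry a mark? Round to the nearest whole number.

Expected recaptures E[R] = M·C / N.
E[R] = 40 × 49 / 354 = 1960 / 354 ≈ 5.5 → 6

expected recaptures ≈ 6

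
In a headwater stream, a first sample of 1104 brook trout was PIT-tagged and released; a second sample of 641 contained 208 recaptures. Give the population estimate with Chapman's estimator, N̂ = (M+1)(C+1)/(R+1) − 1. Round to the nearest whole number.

N̂ = (1104+1)(641+1)/(208+1) − 1 = 1105·642/209 − 1
= 709410/209 − 1 ≈ 3394.3 − 1 ≈ 3393.3 → 3393

N ≈ 3393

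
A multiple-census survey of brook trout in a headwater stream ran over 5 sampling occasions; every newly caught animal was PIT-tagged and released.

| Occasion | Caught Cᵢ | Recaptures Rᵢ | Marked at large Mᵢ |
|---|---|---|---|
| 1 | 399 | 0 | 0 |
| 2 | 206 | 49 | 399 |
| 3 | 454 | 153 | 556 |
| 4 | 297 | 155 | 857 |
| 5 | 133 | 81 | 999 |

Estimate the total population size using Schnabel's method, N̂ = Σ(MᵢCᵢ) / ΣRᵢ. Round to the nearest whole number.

Σ MᵢCᵢ = 0·399 + 399·206 + 556·454 + 857·297 + 999·133 = 0 + 82194 + 252424 + 254529 + 132867 = 722014
Σ Rᵢ = 0 + 49 + 153 + 155 + 81 = 438
N̂ = 722014 / 438 ≈ 1648.4 → 1648

N ≈ 1648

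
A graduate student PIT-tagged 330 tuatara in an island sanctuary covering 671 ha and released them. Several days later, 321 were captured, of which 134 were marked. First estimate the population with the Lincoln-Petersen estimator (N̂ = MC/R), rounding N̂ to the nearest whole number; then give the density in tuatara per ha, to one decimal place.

N̂ = 330·321/134 = 105930/134 ≈ 790.5 → 791
Density = N̂ / area = 791 / 671 ≈ 1.18 → 1.2 per ha

density ≈ 1.2 tuatara per ha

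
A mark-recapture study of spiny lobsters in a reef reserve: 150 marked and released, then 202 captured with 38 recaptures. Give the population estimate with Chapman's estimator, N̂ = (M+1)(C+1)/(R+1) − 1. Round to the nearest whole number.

N̂ = (150+1)(202+1)/(38+1) − 1 = 151·203/39 − 1
= 30653/39 − 1 ≈ 786.0 − 1 ≈ 785.0 → 785

N ≈ 785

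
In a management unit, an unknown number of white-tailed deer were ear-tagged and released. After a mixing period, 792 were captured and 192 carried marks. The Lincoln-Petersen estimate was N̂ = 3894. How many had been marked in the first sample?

From N = M·C/R: M = N·R / C = 3894·192 / 792 = 747648 / 792 = 944.

M = 944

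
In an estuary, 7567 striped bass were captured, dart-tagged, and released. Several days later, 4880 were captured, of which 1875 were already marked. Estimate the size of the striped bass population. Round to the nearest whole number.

N = (7567 × 4880) / 1875 = 36926960 / 1875 ≈ 19694.4 → 19694

N ≈ 19,694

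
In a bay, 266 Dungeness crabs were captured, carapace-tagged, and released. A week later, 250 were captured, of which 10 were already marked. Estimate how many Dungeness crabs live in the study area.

N = (266 × 250) / 10 = 66500 / 10 = 6650

N = 6650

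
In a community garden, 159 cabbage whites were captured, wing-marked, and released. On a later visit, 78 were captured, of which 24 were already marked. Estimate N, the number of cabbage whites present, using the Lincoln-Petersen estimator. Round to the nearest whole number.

Lincoln-Petersen assumes M/N = R/C, so N = M·C / R.
N = (159 × 78) / 24 = 12402 / 24 ≈ 516.8 → 517

N ≈ 517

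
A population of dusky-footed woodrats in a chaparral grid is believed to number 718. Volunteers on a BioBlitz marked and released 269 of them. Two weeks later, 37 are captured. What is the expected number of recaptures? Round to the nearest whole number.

expected recaptures ≈ 14

The marked fraction of the population is 269/718, so in a sample of 37 expect C·(M/N) marked.
E[R] = 269 × 37 / 718 = 9953 / 718 ≈ 13.9 → 14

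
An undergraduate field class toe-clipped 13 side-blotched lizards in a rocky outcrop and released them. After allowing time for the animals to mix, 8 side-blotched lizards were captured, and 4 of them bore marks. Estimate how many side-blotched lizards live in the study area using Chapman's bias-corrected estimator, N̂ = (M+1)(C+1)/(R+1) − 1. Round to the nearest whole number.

N ≈ 24

N̂ = (13+1)(8+1)/(4+1) − 1 = 14·9/5 − 1
= 126/5 − 1 ≈ 25.2 − 1 ≈ 24.2 → 24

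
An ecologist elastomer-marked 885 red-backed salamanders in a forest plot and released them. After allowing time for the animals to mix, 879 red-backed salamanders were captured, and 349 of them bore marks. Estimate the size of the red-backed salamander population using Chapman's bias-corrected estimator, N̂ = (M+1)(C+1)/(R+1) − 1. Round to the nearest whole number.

N̂ = (885+1)(879+1)/(349+1) − 1 = 886·880/350 − 1
= 779680/350 − 1 ≈ 2227.7 − 1 ≈ 2226.7 → 2227

N ≈ 2227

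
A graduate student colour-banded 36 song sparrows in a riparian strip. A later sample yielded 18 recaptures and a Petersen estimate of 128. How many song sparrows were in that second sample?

From N = M·C/R: C = N·R / M = 128·18 / 36 = 2304 / 36 = 64.

C = 64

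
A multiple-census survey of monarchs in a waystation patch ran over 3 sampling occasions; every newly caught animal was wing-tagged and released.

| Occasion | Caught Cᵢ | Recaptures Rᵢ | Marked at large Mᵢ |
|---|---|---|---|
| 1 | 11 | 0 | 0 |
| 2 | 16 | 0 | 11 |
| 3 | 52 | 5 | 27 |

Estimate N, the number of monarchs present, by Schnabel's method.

N = 316

Σ MᵢCᵢ = 0·11 + 11·16 + 27·52 = 0 + 176 + 1404 = 1580
Σ Rᵢ = 0 + 0 + 5 = 5
N̂ = 1580 / 5 = 316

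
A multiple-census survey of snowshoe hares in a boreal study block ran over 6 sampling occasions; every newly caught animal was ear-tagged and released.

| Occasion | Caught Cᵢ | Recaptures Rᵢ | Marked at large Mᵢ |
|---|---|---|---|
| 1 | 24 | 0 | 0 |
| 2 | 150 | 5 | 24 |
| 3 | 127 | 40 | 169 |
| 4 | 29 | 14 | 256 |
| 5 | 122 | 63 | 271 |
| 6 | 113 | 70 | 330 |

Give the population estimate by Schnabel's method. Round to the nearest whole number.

Σ MᵢCᵢ = 0·24 + 24·150 + 169·127 + 256·29 + 271·122 + 330·113 = 0 + 3600 + 21463 + 7424 + 33062 + 37290 = 102839
Σ Rᵢ = 0 + 5 + 40 + 14 + 63 + 70 = 192
N̂ = 102839 / 192 ≈ 535.6 → 536

N ≈ 536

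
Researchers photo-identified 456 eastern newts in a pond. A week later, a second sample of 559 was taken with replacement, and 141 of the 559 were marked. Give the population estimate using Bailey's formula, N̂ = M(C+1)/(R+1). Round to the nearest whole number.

N ≈ 1798

N̂ = 456·(559+1)/(141+1) = 456·560/142 = 255360/142 ≈ 1798.3 → 1798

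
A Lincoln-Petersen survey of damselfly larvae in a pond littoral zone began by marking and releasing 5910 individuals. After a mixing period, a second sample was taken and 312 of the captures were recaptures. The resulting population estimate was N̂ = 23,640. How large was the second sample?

C = 1248

From N = M·C/R: C = N·R / M = 23640·312 / 5910 = 7375680 / 5910 = 1248.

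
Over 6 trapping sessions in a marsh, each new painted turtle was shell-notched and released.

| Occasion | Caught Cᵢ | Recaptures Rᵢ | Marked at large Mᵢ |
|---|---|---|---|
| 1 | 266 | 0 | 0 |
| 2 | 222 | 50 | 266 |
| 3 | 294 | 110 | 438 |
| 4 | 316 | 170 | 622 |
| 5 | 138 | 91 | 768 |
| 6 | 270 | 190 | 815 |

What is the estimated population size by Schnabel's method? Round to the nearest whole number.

N ≈ 1163

Σ MᵢCᵢ = 0·266 + 266·222 + 438·294 + 622·316 + 768·138 + 815·270 = 0 + 59052 + 128772 + 196552 + 105984 + 220050 = 710410
Σ Rᵢ = 0 + 50 + 110 + 170 + 91 + 190 = 611
N̂ = 710410 / 611 ≈ 1162.7 → 1163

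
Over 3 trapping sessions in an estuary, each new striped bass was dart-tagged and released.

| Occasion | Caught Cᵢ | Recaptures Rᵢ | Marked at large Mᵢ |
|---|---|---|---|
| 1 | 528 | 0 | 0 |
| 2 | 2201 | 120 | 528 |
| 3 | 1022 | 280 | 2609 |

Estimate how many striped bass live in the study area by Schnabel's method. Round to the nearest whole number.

N ≈ 9571

Σ MᵢCᵢ = 0·528 + 528·2201 + 2609·1022 = 0 + 1162128 + 2666398 = 3828526
Σ Rᵢ = 0 + 120 + 280 = 400
N̂ = 3828526 / 400 ≈ 9571.3 → 9571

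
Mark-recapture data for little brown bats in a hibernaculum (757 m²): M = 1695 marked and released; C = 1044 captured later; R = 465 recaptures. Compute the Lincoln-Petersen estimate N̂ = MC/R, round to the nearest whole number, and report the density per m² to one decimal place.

density ≈ 5.0 little brown bats per m²

N̂ = 1695·1044/465 = 1769580/465 ≈ 3805.5 → 3806
Density = N̂ / area = 3806 / 757 ≈ 5.03 → 5.0 per m²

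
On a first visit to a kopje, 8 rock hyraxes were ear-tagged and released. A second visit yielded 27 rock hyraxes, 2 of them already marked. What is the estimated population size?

N = 108

N = (8 × 27) / 2 = 216 / 2 = 108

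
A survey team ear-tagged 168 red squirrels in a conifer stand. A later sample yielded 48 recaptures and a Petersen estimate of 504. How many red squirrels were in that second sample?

From N = M·C/R: C = N·R / M = 504·48 / 168 = 24192 / 168 = 144.

C = 144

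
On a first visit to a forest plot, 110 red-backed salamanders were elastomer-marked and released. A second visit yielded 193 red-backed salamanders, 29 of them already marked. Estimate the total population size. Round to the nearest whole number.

N = (110 × 193) / 29 = 21230 / 29 ≈ 732.1 → 732

N ≈ 732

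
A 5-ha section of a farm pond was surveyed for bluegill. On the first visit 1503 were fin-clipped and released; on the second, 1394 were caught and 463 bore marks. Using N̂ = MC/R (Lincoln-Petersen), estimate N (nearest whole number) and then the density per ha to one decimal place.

density ≈ 905.0 bluegill per ha

N̂ = 1503·1394/463 = 2095182/463 ≈ 4525.2 → 4525
Density = N̂ / area = 4525 / 5 = 905.0 per ha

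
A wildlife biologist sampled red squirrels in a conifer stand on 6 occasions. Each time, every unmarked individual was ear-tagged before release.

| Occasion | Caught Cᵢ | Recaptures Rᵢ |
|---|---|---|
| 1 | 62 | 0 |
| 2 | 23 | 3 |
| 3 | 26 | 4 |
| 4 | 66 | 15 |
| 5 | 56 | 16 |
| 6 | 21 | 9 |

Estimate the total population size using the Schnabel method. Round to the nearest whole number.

Marked at large before each occasion: Mᵢ = Σⱼ<ᵢ (Cⱼ − Rⱼ) → M1=0, M2=62, M3=82, M4=104, M5=155, M6=195
Σ MᵢCᵢ = 0·62 + 62·23 + 82·26 + 104·66 + 155·56 + 195·21 = 0 + 1426 + 2132 + 6864 + 8680 + 4095 = 23197
Σ Rᵢ = 0 + 3 + 4 + 15 + 16 + 9 = 47
N̂ = 23197 / 47 ≈ 493.6 → 494

N ≈ 494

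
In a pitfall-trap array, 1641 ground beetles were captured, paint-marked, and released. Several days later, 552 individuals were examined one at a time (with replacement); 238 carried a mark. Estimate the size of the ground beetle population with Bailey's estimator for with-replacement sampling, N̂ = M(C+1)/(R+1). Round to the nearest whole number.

N̂ = 1641·(552+1)/(238+1) = 1641·553/239 = 907473/239 ≈ 3797.0 → 3797

N ≈ 3797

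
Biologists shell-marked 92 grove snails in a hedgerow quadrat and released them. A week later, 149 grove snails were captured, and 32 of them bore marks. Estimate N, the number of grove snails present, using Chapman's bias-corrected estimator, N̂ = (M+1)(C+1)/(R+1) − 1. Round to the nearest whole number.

N̂ = (92+1)(149+1)/(32+1) − 1 = 93·150/33 − 1
= 13950/33 − 1 ≈ 422.7 − 1 ≈ 421.7 → 422

N ≈ 422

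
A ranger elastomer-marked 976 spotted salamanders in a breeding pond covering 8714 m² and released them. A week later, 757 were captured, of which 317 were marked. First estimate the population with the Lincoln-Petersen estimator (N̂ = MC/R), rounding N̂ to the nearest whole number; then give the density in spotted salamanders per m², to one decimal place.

N̂ = 976·757/317 = 738832/317 ≈ 2330.7 → 2331
Density = N̂ / area = 2331 / 8714 ≈ 0.27 → 0.3 per m²

density ≈ 0.3 spotted salamanders per m²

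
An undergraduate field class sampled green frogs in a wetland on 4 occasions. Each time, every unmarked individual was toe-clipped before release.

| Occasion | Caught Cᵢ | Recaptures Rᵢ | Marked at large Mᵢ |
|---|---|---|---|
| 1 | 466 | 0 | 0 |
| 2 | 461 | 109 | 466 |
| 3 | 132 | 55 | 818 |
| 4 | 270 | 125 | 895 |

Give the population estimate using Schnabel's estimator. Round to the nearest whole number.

Σ MᵢCᵢ = 0·466 + 466·461 + 818·132 + 895·270 = 0 + 214826 + 107976 + 241650 = 564452
Σ Rᵢ = 0 + 109 + 55 + 125 = 289
N̂ = 564452 / 289 ≈ 1953.1 → 1953

N ≈ 1953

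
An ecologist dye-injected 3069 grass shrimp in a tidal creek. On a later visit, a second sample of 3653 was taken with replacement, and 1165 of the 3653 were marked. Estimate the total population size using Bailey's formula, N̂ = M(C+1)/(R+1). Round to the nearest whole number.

N̂ = 3069·(3653+1)/(1165+1) = 3069·3654/1166 = 11214126/1166 ≈ 9617.6 → 9618

N ≈ 9618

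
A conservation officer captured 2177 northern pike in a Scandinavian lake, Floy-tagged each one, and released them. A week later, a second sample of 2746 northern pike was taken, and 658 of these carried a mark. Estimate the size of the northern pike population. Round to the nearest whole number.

N ≈ 9085

If marked individuals mix randomly, R/C ≈ M/N, giving N ≈ M·C/R.
N = (2177 × 2746) / 658 = 5978042 / 658 ≈ 9085.2 → 9085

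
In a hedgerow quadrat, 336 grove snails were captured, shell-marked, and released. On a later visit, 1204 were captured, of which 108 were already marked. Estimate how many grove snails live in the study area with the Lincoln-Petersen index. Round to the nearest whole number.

If marked individuals mix randomly, R/C ≈ M/N, giving N ≈ M·C/R.
N = (336 × 1204) / 108 = 404544 / 108 ≈ 3745.8 → 3746

N ≈ 3746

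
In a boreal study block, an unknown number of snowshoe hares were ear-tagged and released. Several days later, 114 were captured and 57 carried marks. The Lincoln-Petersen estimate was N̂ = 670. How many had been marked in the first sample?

From N = M·C/R: M = N·R / C = 670·57 / 114 = 38190 / 114 = 335.

M = 335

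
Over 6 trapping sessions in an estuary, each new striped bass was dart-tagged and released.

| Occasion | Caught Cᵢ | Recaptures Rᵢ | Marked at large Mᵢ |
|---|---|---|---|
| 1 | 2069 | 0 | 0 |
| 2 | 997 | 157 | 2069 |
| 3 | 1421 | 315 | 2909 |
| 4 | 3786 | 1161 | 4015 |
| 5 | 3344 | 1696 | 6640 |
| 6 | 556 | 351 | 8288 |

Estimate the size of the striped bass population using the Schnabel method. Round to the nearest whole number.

Σ MᵢCᵢ = 0·2069 + 2069·997 + 2909·1421 + 4015·3786 + 6640·3344 + 8288·556 = 0 + 2062793 + 4133689 + 15200790 + 22204160 + 4608128 = 48209560
Σ Rᵢ = 0 + 157 + 315 + 1161 + 1696 + 351 = 3680
N̂ = 48209560 / 3680 ≈ 13100.4 → 13100

N ≈ 13,100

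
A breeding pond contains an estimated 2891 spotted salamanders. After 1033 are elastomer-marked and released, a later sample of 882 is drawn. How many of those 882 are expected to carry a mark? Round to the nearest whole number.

The marked fraction of the population is 1033/2891, so in a sample of 882 expect C·(M/N) marked.
E[R] = 1033 × 882 / 2891 = 911106 / 2891 ≈ 315.2 → 315

expected recaptures ≈ 315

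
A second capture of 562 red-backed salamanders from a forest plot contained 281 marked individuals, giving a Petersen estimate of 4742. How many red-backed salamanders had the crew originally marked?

M = 2371

From N = M·C/R: M = N·R / C = 4742·281 / 562 = 1332502 / 562 = 2371.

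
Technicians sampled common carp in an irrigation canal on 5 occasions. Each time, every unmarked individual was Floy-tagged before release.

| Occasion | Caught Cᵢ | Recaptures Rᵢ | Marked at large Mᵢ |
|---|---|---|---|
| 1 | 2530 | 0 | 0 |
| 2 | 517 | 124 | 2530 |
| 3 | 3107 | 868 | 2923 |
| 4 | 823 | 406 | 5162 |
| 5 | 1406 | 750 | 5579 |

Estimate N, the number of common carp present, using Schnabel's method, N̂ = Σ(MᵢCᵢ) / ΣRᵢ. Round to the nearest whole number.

Σ MᵢCᵢ = 0·2530 + 2530·517 + 2923·3107 + 5162·823 + 5579·1406 = 0 + 1308010 + 9081761 + 4248326 + 7844074 = 22482171
Σ Rᵢ = 0 + 124 + 868 + 406 + 750 = 2148
N̂ = 22482171 / 2148 ≈ 10466.6 → 10467

N ≈ 10,467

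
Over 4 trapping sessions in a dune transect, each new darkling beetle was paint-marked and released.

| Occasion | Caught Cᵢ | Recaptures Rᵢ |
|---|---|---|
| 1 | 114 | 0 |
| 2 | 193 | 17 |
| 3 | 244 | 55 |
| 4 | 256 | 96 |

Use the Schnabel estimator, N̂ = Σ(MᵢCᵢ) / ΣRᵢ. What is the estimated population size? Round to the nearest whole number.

Marked at large before each occasion: Mᵢ = Σⱼ<ᵢ (Cⱼ − Rⱼ) → M1=0, M2=114, M3=290, M4=479
Σ MᵢCᵢ = 0·114 + 114·193 + 290·244 + 479·256 = 0 + 22002 + 70760 + 122624 = 215386
Σ Rᵢ = 0 + 17 + 55 + 96 = 168
N̂ = 215386 / 168 ≈ 1282.1 → 1282

N ≈ 1282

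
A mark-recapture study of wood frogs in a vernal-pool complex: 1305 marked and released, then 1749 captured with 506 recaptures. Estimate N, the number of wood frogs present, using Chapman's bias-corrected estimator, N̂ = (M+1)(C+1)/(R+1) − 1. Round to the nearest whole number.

N̂ = (1305+1)(1749+1)/(506+1) − 1 = 1306·1750/507 − 1
= 2285500/507 − 1 ≈ 4507.9 − 1 ≈ 4506.9 → 4507

N ≈ 4507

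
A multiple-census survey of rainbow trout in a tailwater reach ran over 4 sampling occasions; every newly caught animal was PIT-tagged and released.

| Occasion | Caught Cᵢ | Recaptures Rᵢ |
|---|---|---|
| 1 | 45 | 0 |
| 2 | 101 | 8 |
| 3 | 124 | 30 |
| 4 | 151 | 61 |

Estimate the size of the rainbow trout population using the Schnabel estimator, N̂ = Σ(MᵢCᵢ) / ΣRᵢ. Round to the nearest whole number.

N ≈ 573

Marked at large before each occasion: Mᵢ = Σⱼ<ᵢ (Cⱼ − Rⱼ) → M1=0, M2=45, M3=138, M4=232
Σ MᵢCᵢ = 0·45 + 45·101 + 138·124 + 232·151 = 0 + 4545 + 17112 + 35032 = 56689
Σ Rᵢ = 0 + 8 + 30 + 61 = 99
N̂ = 56689 / 99 ≈ 572.6 → 573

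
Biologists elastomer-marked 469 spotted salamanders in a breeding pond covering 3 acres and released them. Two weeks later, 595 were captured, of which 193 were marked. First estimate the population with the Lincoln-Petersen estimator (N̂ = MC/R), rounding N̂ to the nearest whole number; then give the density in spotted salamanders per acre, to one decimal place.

density ≈ 482.0 spotted salamanders per acre

N̂ = 469·595/193 = 279055/193 ≈ 1445.9 → 1446
Density = N̂ / area = 1446 / 3 = 482.0 per acre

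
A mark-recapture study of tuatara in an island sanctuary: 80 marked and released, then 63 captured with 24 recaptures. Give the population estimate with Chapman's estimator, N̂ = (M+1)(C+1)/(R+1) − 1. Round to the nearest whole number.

N ≈ 206

N̂ = (80+1)(63+1)/(24+1) − 1 = 81·64/25 − 1
= 5184/25 − 1 ≈ 207.4 − 1 ≈ 206.4 → 206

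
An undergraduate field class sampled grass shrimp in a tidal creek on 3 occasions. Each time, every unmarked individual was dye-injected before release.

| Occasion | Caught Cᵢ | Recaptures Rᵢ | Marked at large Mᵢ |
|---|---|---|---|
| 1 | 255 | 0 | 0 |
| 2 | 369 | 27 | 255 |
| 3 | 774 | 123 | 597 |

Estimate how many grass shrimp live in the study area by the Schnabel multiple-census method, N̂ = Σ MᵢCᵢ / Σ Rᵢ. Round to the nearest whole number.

Σ MᵢCᵢ = 0·255 + 255·369 + 597·774 = 0 + 94095 + 462078 = 556173
Σ Rᵢ = 0 + 27 + 123 = 150
N̂ = 556173 / 150 ≈ 3707.8 → 3708

N ≈ 3708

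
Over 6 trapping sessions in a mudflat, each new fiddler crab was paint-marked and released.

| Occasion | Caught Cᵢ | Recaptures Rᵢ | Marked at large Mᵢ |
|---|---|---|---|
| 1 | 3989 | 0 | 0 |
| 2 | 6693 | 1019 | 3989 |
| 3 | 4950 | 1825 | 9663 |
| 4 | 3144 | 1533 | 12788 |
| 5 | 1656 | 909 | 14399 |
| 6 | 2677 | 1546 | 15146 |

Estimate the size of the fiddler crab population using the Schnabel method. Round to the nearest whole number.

N ≈ 26,219

Σ MᵢCᵢ = 0·3989 + 3989·6693 + 9663·4950 + 12788·3144 + 14399·1656 + 15146·2677 = 0 + 26698377 + 47831850 + 40205472 + 23844744 + 40545842 = 179126285
Σ Rᵢ = 0 + 1019 + 1825 + 1533 + 909 + 1546 = 6832
N̂ = 179126285 / 6832 ≈ 26218.7 → 26219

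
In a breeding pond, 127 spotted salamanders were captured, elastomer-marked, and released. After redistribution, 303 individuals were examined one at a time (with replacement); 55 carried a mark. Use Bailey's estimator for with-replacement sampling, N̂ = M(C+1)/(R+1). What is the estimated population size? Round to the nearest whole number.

N̂ = 127·(303+1)/(55+1) = 127·304/56 = 38608/56 ≈ 689.4 → 689

N ≈ 689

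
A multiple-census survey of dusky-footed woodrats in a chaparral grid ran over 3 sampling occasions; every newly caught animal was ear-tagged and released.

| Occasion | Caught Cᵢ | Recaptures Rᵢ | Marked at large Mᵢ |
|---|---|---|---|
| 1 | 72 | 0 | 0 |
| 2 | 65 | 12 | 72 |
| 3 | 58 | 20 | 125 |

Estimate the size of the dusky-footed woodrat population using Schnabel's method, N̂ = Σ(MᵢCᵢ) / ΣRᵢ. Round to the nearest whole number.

Σ MᵢCᵢ = 0·72 + 72·65 + 125·58 = 0 + 4680 + 7250 = 11930
Σ Rᵢ = 0 + 12 + 20 = 32
N̂ = 11930 / 32 ≈ 372.8 → 373

N ≈ 373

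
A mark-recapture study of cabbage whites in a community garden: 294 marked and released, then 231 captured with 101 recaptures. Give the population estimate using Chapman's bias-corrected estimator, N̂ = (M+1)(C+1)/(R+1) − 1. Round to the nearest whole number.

N̂ = (294+1)(231+1)/(101+1) − 1 = 295·232/102 − 1
= 68440/102 − 1 ≈ 671.0 − 1 ≈ 670.0 → 670

N ≈ 670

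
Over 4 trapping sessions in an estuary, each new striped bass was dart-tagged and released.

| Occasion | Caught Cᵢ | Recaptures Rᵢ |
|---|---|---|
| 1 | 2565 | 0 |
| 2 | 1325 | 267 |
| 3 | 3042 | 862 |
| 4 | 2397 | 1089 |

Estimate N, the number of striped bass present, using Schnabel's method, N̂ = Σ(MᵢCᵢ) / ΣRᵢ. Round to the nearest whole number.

N ≈ 12,773

Marked at large before each occasion: Mᵢ = Σⱼ<ᵢ (Cⱼ − Rⱼ) → M1=0, M2=2565, M3=3623, M4=5803
Σ MᵢCᵢ = 0·2565 + 2565·1325 + 3623·3042 + 5803·2397 = 0 + 3398625 + 11021166 + 13909791 = 28329582
Σ Rᵢ = 0 + 267 + 862 + 1089 = 2218
N̂ = 28329582 / 2218 ≈ 12772.6 → 12773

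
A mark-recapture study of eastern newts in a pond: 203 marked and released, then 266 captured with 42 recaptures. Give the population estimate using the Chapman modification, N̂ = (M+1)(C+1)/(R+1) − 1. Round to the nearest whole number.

N̂ = (203+1)(266+1)/(42+1) − 1 = 204·267/43 − 1
= 54468/43 − 1 ≈ 1266.7 − 1 ≈ 1265.7 → 1266

N ≈ 1266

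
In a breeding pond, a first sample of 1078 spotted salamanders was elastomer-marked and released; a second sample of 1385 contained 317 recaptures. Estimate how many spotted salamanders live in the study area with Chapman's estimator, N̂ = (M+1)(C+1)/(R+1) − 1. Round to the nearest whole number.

N ≈ 4702

N̂ = (1078+1)(1385+1)/(317+1) − 1 = 1079·1386/318 − 1
= 1495494/318 − 1 ≈ 4702.8 − 1 ≈ 4701.8 → 4702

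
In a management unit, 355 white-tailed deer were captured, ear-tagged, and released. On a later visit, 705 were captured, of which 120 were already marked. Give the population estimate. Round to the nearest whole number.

N ≈ 2086

N = (355 × 705) / 120 = 250275 / 120 ≈ 2085.6 → 2086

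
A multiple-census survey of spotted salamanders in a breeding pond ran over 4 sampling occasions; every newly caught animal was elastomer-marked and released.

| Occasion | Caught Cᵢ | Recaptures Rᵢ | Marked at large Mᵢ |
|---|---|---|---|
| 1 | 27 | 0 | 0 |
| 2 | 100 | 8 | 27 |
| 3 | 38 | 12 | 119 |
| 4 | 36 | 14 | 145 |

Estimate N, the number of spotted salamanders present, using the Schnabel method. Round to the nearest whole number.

Σ MᵢCᵢ = 0·27 + 27·100 + 119·38 + 145·36 = 0 + 2700 + 4522 + 5220 = 12442
Σ Rᵢ = 0 + 8 + 12 + 14 = 34
N̂ = 12442 / 34 ≈ 365.9 → 366

N ≈ 366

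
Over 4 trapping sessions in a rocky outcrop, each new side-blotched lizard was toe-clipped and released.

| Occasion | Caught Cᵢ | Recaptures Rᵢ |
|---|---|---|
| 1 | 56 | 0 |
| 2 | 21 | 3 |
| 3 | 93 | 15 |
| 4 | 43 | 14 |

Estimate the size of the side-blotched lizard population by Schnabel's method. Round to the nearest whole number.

N ≈ 456

Marked at large before each occasion: Mᵢ = Σⱼ<ᵢ (Cⱼ − Rⱼ) → M1=0, M2=56, M3=74, M4=152
Σ MᵢCᵢ = 0·56 + 56·21 + 74·93 + 152·43 = 0 + 1176 + 6882 + 6536 = 14594
Σ Rᵢ = 0 + 3 + 15 + 14 = 32
N̂ = 14594 / 32 ≈ 456.1 → 456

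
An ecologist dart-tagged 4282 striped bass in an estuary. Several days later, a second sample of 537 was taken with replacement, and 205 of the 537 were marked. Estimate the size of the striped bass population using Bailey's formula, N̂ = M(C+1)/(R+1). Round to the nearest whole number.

N ≈ 11,183

N̂ = 4282·(537+1)/(205+1) = 4282·538/206 = 2303716/206 ≈ 11183.1 → 11183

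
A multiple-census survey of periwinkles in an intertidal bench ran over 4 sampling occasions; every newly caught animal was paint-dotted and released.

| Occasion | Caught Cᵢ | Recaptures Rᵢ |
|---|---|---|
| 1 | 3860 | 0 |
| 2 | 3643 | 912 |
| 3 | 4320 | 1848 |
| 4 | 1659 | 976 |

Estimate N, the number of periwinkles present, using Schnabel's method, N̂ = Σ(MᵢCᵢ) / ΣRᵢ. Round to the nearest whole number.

N ≈ 15,410

Marked at large before each occasion: Mᵢ = Σⱼ<ᵢ (Cⱼ − Rⱼ) → M1=0, M2=3860, M3=6591, M4=9063
Σ MᵢCᵢ = 0·3860 + 3860·3643 + 6591·4320 + 9063·1659 = 0 + 14061980 + 28473120 + 15035517 = 57570617
Σ Rᵢ = 0 + 912 + 1848 + 976 = 3736
N̂ = 57570617 / 3736 ≈ 15409.7 → 15410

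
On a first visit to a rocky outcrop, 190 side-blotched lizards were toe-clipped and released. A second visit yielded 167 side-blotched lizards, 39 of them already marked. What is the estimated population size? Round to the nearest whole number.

If marked individuals mix randomly, R/C ≈ M/N, giving N ≈ M·C/R.
N = (190 × 167) / 39 = 31730 / 39 ≈ 813.6 → 814

N ≈ 814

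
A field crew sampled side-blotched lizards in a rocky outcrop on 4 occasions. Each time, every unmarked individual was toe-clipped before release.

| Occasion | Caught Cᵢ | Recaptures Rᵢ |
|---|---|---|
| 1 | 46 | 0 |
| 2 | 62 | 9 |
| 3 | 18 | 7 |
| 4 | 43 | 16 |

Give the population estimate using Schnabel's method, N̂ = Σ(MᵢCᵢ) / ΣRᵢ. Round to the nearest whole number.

Marked at large before each occasion: Mᵢ = Σⱼ<ᵢ (Cⱼ − Rⱼ) → M1=0, M2=46, M3=99, M4=110
Σ MᵢCᵢ = 0·46 + 46·62 + 99·18 + 110·43 = 0 + 2852 + 1782 + 4730 = 9364
Σ Rᵢ = 0 + 9 + 7 + 16 = 32
N̂ = 9364 / 32 ≈ 292.6 → 293

N ≈ 293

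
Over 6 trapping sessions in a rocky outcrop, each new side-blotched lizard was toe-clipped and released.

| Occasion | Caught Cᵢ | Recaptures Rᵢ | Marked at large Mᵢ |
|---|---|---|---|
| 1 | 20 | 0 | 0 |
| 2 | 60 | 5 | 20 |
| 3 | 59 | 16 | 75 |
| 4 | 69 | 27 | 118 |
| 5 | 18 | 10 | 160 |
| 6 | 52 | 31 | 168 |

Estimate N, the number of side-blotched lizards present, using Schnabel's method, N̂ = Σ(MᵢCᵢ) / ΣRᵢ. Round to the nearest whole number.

Σ MᵢCᵢ = 0·20 + 20·60 + 75·59 + 118·69 + 160·18 + 168·52 = 0 + 1200 + 4425 + 8142 + 2880 + 8736 = 25383
Σ Rᵢ = 0 + 5 + 16 + 27 + 10 + 31 = 89
N̂ = 25383 / 89 ≈ 285.2 → 285

N ≈ 285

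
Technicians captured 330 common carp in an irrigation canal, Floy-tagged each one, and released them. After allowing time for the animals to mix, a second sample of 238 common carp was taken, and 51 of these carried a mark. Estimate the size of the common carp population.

If marked individuals mix randomly, R/C ≈ M/N, giving N ≈ M·C/R.
N = (330 × 238) / 51 = 78540 / 51 = 1540

N = 1540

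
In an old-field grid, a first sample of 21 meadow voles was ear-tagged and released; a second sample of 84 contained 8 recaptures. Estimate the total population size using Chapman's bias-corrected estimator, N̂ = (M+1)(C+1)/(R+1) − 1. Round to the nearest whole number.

N ≈ 207

N̂ = (21+1)(84+1)/(8+1) − 1 = 22·85/9 − 1
= 1870/9 − 1 ≈ 207.8 − 1 ≈ 206.8 → 207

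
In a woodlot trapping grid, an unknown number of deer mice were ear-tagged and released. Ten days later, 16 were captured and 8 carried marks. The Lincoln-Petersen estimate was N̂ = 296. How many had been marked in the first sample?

From N = M·C/R: M = N·R / C = 296·8 / 16 = 2368 / 16 = 148.

M = 148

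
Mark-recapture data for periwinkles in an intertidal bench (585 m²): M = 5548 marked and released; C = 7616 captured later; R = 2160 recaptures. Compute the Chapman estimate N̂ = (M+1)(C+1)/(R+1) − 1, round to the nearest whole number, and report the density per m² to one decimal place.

density ≈ 33.4 periwinkles per m²

N̂ = 5549·7617/2161 − 1 = 42266733/2161 − 1 ≈ 19557.9 → 19558
Density = N̂ / area = 19558 / 585 ≈ 33.43 → 33.4 per m²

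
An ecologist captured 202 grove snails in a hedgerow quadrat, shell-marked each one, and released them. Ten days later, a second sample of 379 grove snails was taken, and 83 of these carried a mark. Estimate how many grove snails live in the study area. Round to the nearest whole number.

The marked fraction in the recapture sample should equal the marked fraction in the population: 83/379 = 202/N.
N = (202 × 379) / 83 = 76558 / 83 ≈ 922.4 → 922

N ≈ 922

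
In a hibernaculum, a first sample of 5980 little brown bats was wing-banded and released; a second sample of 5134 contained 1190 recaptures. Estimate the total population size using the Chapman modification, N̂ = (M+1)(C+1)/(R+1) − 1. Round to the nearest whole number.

N̂ = (5980+1)(5134+1)/(1190+1) − 1 = 5981·5135/1191 − 1
= 30712435/1191 − 1 ≈ 25787.1 − 1 ≈ 25786.1 → 25786

N ≈ 25,786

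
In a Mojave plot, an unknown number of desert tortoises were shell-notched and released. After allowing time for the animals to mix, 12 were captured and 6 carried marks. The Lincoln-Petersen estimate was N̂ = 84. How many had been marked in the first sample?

From N = M·C/R: M = N·R / C = 84·6 / 12 = 504 / 12 = 42.

M = 42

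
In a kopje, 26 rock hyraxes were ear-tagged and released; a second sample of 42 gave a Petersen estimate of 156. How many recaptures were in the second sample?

From N = M·C/R: R = M·C / N = 26·42 / 156 = 1092 / 156 = 7.

R = 7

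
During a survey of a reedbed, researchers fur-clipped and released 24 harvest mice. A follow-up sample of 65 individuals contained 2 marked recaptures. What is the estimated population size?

N = 780

Lincoln-Petersen assumes M/N = R/C, so N = M·C / R.
N = (24 × 65) / 2 = 1560 / 2 = 780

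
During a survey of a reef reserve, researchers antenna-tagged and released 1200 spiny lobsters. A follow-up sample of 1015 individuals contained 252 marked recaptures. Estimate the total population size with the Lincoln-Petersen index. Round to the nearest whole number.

N = (1200 × 1015) / 252 = 1218000 / 252 ≈ 4833.3 → 4833

N ≈ 4833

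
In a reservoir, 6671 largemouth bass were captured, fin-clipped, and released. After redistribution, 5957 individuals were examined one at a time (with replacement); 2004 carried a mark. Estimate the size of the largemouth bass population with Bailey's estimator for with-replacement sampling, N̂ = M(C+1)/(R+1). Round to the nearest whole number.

N̂ = 6671·(5957+1)/(2004+1) = 6671·5958/2005 = 39745818/2005 ≈ 19823.4 → 19823

N ≈ 19,823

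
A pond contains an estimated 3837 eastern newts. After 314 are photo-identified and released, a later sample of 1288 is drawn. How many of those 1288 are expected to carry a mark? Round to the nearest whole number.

expected recaptures ≈ 105

The marked fraction of the population is 314/3837, so in a sample of 1288 expect C·(M/N) marked.
E[R] = 314 × 1288 / 3837 = 404432 / 3837 ≈ 105.4 → 105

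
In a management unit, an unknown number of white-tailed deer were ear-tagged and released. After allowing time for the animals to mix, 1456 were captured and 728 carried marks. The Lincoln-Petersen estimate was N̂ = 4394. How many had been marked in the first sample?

From N = M·C/R: M = N·R / C = 4394·728 / 1456 = 3198832 / 1456 = 2197.

M = 2197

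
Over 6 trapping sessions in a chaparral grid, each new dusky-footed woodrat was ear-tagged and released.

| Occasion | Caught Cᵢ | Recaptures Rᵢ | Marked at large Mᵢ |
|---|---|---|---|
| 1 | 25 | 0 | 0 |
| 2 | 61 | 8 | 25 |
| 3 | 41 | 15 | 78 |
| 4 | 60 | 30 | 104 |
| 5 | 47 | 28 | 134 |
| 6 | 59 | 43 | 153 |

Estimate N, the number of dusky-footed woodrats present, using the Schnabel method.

Σ MᵢCᵢ = 0·25 + 25·61 + 78·41 + 104·60 + 134·47 + 153·59 = 0 + 1525 + 3198 + 6240 + 6298 + 9027 = 26288
Σ Rᵢ = 0 + 8 + 15 + 30 + 28 + 43 = 124
N̂ = 26288 / 124 = 212

N = 212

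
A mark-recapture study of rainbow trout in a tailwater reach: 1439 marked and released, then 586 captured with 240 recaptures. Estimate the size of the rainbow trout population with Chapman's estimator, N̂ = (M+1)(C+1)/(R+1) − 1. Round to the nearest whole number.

N ≈ 3506

N̂ = (1439+1)(586+1)/(240+1) − 1 = 1440·587/241 − 1
= 845280/241 − 1 ≈ 3507.4 − 1 ≈ 3506.4 → 3506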